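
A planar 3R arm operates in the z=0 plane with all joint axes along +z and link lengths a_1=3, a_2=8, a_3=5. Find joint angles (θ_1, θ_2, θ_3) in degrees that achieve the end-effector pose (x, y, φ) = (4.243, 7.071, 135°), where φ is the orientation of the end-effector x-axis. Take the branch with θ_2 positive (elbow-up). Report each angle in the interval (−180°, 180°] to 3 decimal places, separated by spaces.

wrist centre = target − a_3·(cos φ, sin φ) = (7.7785, 3.5355)
cos θ_2 = (73.0051−3²−8²)/(2·3·8) = 0.0001; θ_2 = 89.9939° (elbow-up)
β = atan2(3.5355,7.7785) = 24.4425°; ψ = atan2(8.0000,3.0009) = 69.4386°
θ_1 = β − ψ = -44.9961°
θ_3 = φ − θ_1 − θ_2 = 90.0022° (wrapped to (-180°,180°])

-44.996 89.994 90.002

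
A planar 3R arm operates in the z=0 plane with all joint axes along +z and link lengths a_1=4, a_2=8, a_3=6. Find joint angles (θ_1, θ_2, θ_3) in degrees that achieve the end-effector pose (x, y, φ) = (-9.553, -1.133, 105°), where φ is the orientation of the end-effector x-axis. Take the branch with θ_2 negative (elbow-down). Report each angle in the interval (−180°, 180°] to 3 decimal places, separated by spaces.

wrist centre = target − a_3·(cos φ, sin φ) = (-8.0001, -6.9286)
cos θ_2 = (112.0062−4²−8²)/(2·4·8) = 0.5001; θ_2 = -59.9935° (elbow-down)
β = atan2(-6.9286,-8.0001) = -139.1055°; ψ = atan2(-6.9278,8.0008) = -40.8888°
θ_1 = β − ψ = -98.2167°
θ_3 = φ − θ_1 − θ_2 = -96.7898° (wrapped to (-180°,180°])

-98.217 -59.994 -96.790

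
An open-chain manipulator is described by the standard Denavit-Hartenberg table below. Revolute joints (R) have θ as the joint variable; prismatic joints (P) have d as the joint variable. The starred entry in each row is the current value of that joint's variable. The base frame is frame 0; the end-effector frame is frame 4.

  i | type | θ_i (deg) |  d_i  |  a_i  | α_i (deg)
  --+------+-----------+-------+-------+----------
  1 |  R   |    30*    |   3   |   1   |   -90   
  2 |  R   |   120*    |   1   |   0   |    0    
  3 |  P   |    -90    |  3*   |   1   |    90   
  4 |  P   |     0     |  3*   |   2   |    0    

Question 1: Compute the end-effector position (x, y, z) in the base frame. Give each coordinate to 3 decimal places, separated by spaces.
after link 1: o_1 = (0.8660, 0.5000, 3.0000)
after link 2: o_2 = (0.3660, 1.3660, 3.0000)
after link 3: o_3 = (-0.3840, 4.3971, 2.5000)
after link 4: o_4 = (2.4151, 6.0131, 4.0981)

2.415 6.013 4.098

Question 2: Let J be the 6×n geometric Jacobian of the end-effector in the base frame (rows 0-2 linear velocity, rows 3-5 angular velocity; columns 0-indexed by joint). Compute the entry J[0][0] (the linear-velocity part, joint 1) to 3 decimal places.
axis z_0 = ẑ; lever o_n−o_0 = (2.4151,6.0131,4.0981)
cross product → J_v[:, 0] = (-6.0131,2.4151,0.0000)
J_ω[:, 0] = z_0
entry J[0][0] = -6.0131

-6.013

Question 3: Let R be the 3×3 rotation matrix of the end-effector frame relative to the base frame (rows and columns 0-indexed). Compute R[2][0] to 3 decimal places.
End-effector x-axis (col 0 of R) = (0.7500,0.4330,-0.5000)
R[2][0] = -0.5000

-0.500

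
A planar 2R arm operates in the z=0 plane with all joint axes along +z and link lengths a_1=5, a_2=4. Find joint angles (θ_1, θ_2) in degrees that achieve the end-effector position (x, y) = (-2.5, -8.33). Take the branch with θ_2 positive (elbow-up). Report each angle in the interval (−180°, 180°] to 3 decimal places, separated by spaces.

cos θ_2 = (75.6389−5²−4²)/(2·5·4) = 0.8660; θ_2 = 30.0061° (elbow-up)
β = atan2(-8.3300,-2.5000) = -106.7056°; ψ = atan2(2.0004,8.4639) = 13.2974°
θ_1 = β − ψ = -120.0029°

-120.003 30.006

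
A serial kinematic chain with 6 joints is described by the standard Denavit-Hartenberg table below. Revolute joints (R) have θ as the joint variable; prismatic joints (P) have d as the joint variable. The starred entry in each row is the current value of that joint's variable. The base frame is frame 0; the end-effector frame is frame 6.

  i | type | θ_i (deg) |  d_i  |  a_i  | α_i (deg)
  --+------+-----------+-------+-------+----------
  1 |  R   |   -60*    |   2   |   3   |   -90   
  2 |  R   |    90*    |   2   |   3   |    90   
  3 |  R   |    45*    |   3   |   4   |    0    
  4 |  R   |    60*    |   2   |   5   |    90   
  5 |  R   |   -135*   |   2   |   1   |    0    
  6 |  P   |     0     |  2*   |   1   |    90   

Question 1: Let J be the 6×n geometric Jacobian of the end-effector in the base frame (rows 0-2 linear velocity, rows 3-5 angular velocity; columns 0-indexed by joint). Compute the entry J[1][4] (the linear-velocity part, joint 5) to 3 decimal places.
axis z_4 = (0.2241,0.1294,-0.9659); lever o_n−o_4 = (-0.9935,1.0594,-4.2297)
cross product → J_v[:, 4] = (0.4759,1.9078,0.3660)
J_ω[:, 4] = z_4
entry J[1][4] = 1.9078

1.908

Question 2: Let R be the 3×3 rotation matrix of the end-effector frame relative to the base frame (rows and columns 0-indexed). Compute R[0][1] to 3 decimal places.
End-effector y-axis (col 1 of R) = (0.2241,0.1294,-0.9659)
R[0][1] = 0.2241

0.224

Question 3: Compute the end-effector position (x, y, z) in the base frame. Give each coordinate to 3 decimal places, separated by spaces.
after link 1: o_1 = (1.5000, -2.5981, 2.0000)
after link 2: o_2 = (3.2321, -1.5981, -1.0000)
after link 3: o_3 = (7.1815, -2.7819, -3.8284)
after link 4: o_4 = (12.3641, -2.0992, -2.5343)
after link 5: o_5 = (11.8674, -1.5695, -4.6492)
after link 6: o_6 = (11.3706, -1.0398, -6.7641)

11.371 -1.040 -6.764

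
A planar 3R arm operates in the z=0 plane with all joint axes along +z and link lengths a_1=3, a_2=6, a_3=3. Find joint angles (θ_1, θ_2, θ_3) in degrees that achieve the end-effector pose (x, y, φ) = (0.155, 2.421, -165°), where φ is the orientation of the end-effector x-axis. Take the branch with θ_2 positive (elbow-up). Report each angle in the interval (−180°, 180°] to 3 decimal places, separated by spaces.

wrist centre = target − a_3·(cos φ, sin φ) = (3.0528, 3.1975)
cos θ_2 = (19.5432−3²−6²)/(2·3·6) = -0.7071; θ_2 = 135.0022° (elbow-up)
β = atan2(3.1975,3.0528) = 46.3260°; ψ = atan2(4.2425,-1.2428) = 106.3276°
θ_1 = β − ψ = -60.0015°
θ_3 = φ − θ_1 − θ_2 = 119.9993° (wrapped to (-180°,180°])

-60.002 135.002 119.999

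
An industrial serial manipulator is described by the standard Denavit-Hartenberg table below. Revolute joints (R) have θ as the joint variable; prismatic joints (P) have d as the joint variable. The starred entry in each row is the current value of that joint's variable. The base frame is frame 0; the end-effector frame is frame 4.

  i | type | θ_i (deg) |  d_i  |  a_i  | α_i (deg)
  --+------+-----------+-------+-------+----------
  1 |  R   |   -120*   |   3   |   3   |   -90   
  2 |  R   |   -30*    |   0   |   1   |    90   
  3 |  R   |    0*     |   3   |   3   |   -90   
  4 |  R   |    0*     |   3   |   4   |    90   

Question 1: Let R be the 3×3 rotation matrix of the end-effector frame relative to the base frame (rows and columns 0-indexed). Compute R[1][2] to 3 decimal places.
End-effector z-axis (col 2 of R) = (0.2500,0.4330,0.8660)
R[1][2] = 0.4330

0.433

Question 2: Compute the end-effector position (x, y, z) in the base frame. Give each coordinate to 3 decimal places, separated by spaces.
-1.616 -8.799 9.598

after link 1: o_1 = (-1.5000, -2.5981, 3.0000)
after link 2: o_2 = (-1.9330, -3.3481, 3.5000)
after link 3: o_3 = (-2.4821, -4.2990, 7.5981)
after link 4: o_4 = (-1.6160, -8.7990, 9.5981)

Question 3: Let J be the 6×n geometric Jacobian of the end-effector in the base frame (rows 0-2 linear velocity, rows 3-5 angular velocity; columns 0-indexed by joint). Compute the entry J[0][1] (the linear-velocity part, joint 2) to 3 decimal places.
-3.299

axis z_1 = (0.8660,-0.5000,0.0000); lever o_n−o_1 = (-0.1160,-6.2010,6.5981)
cross product → J_v[:, 1] = (-3.2990,-5.7141,-5.4282)
J_ω[:, 1] = z_1
entry J[0][1] = -3.2990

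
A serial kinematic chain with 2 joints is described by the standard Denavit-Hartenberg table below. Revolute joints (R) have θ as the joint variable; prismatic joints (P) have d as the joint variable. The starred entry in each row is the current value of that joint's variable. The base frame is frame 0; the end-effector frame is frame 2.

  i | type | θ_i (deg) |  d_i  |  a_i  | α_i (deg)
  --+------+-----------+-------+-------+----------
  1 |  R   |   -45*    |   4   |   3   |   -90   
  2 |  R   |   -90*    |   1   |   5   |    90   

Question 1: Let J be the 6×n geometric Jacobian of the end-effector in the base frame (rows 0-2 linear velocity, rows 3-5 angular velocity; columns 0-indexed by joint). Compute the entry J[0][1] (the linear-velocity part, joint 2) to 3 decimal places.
3.536

axis z_1 = (0.7071,0.7071,0.0000); lever o_n−o_1 = (0.7071,0.7071,5.0000)
cross product → J_v[:, 1] = (3.5355,-3.5355,-0.0000)
J_ω[:, 1] = z_1
entry J[0][1] = 3.5355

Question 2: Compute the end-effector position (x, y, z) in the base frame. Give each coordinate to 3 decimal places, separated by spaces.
after link 1: o_1 = (2.1213, -2.1213, 4.0000)
after link 2: o_2 = (2.8284, -1.4142, 9.0000)

2.828 -1.414 9.000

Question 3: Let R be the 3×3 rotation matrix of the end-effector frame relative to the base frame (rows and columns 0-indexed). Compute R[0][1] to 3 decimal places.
End-effector y-axis (col 1 of R) = (0.7071,0.7071,0.0000)
R[0][1] = 0.7071

0.707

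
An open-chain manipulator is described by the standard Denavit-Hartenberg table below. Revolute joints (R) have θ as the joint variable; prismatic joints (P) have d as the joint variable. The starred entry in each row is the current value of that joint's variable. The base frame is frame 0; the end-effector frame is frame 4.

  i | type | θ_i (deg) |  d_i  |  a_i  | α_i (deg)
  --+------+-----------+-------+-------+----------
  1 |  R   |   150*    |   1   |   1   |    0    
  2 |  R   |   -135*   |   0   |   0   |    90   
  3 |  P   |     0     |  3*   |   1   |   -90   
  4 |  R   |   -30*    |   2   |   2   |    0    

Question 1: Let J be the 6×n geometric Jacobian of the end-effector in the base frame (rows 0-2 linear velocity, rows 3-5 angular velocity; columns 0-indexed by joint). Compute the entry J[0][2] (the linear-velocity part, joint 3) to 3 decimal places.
0.259

prismatic axis z_2 = (0.2588,-0.9659,0.0000)
J_v[:, 2] = z_2; J_ω[:, 2] = (0,0,0)
entry J[0][2] = 0.2588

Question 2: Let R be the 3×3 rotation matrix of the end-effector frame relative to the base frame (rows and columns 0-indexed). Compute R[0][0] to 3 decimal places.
0.966

End-effector x-axis (col 0 of R) = (0.9659,-0.2588,0.0000)
R[0][0] = 0.9659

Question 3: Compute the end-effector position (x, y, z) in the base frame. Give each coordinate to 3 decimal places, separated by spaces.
after link 1: o_1 = (-0.8660, 0.5000, 1.0000)
after link 2: o_2 = (-0.8660, 0.5000, 1.0000)
after link 3: o_3 = (0.8764, -2.1390, 1.0000)
after link 4: o_4 = (2.8082, -2.6566, 3.0000)

2.808 -2.657 3.000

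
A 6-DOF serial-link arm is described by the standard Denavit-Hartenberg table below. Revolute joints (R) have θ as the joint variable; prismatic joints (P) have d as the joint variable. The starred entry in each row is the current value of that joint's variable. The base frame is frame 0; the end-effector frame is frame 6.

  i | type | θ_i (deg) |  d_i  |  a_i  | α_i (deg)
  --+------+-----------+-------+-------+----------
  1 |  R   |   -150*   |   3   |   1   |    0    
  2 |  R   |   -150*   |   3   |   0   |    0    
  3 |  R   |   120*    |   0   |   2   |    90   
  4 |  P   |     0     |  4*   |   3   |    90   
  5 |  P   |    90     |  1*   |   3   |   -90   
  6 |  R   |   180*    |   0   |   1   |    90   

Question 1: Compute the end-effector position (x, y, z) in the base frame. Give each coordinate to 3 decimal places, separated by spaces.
after link 1: o_1 = (-0.8660, -0.5000, 3.0000)
after link 2: o_2 = (-0.8660, -0.5000, 6.0000)
after link 3: o_3 = (-2.8660, -0.5000, 6.0000)
after link 4: o_4 = (-5.8660, 3.5000, 6.0000)
after link 5: o_5 = (-5.8660, 6.5000, 5.0000)
after link 6: o_6 = (-5.8660, 5.5000, 5.0000)

-5.866 5.500 5.000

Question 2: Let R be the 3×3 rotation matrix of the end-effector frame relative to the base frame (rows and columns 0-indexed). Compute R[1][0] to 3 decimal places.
End-effector x-axis (col 0 of R) = (-0.0000,-1.0000,0.0000)
R[1][0] = -1.0000

-1.000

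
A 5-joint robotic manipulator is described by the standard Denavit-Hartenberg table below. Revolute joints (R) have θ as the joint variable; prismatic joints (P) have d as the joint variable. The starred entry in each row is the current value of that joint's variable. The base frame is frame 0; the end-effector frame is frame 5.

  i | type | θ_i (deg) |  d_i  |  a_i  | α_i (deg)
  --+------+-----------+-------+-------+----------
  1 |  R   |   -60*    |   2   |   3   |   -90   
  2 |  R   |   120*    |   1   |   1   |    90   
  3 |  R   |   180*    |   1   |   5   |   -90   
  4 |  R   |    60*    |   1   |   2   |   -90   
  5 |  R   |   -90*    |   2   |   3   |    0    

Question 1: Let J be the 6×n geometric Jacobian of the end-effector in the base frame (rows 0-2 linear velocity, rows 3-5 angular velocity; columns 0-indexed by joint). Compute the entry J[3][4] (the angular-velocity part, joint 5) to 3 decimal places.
axis z_4 = (-0.4330,0.7500,-0.5000); lever o_n−o_4 = (-3.4641,-0.0000,-1.0000)
cross product → J_v[:, 4] = (-0.7500,1.2990,2.5981)
J_ω[:, 4] = z_4
entry J[3][4] = -0.4330

-0.433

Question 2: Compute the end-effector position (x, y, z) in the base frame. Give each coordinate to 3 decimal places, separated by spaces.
-1.031 -4.214 5.696

after link 1: o_1 = (1.5000, -2.5981, 2.0000)
after link 2: o_2 = (2.1160, -1.6651, 1.1340)
after link 3: o_3 = (3.7990, -4.5801, 4.9641)
after link 4: o_4 = (2.4330, -4.2141, 6.6962)
after link 5: o_5 = (-1.0311, -4.2141, 5.6962)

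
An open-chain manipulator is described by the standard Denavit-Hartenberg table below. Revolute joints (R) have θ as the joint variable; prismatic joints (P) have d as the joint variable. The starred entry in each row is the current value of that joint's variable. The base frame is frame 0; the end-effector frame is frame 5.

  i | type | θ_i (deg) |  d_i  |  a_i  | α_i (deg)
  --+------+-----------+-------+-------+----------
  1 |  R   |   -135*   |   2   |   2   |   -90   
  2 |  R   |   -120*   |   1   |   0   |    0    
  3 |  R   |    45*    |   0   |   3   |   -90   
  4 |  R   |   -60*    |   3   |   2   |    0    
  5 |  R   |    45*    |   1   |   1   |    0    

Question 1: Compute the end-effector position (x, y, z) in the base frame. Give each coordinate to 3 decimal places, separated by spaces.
after link 1: o_1 = (-1.4142, -1.4142, 2.0000)
after link 2: o_2 = (-0.7071, -2.1213, 2.0000)
after link 3: o_3 = (-1.2561, -2.6704, 4.8978)
after link 4: o_4 = (-2.2635, -6.1272, 5.0872)
after link 5: o_5 = (-2.9402, -7.1700, 5.7614)

-2.940 -7.170 5.761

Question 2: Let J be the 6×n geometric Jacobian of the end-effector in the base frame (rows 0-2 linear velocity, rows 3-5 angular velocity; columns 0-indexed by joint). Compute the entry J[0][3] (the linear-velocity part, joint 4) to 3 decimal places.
-1.754

axis z_3 = (-0.6830,-0.6830,-0.2588); lever o_n−o_3 = (-1.6841,-4.4996,0.8637)
cross product → J_v[:, 3] = (-1.7545,1.0258,1.9230)
J_ω[:, 3] = z_3
entry J[0][3] = -1.7545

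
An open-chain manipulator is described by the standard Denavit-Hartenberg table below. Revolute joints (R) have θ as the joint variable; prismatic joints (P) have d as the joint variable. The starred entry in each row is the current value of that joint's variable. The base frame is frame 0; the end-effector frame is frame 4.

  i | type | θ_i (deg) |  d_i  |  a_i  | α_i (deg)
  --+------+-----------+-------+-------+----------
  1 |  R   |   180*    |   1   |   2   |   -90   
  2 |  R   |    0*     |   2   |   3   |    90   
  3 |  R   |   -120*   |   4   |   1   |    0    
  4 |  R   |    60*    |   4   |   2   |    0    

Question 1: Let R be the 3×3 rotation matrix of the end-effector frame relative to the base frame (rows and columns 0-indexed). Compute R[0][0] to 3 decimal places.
-0.500

End-effector x-axis (col 0 of R) = (-0.5000,0.8660,0.0000)
R[0][0] = -0.5000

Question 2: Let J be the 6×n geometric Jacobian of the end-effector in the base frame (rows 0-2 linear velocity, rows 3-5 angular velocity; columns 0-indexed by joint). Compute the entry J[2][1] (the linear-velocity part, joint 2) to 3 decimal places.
axis z_1 = (-0.0000,-1.0000,0.0000); lever o_n−o_1 = (-3.5000,0.5981,8.0000)
cross product → J_v[:, 1] = (-8.0000,0.0000,-3.5000)
J_ω[:, 1] = z_1
entry J[2][1] = -3.5000

-3.500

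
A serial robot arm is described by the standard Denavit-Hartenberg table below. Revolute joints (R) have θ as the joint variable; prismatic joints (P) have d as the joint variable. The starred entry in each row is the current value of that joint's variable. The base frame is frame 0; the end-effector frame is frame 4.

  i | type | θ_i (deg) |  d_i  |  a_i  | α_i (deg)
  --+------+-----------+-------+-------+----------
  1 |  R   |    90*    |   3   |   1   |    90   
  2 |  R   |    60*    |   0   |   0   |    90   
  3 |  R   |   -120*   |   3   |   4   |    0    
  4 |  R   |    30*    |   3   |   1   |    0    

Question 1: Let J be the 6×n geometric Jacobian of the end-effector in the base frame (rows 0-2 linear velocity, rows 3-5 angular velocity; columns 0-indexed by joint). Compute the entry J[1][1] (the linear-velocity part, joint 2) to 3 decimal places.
4.732

axis z_1 = (1.0000,-0.0000,0.0000); lever o_n−o_1 = (-4.4641,4.1962,-4.7321)
cross product → J_v[:, 1] = (0.0000,4.7321,4.1962)
J_ω[:, 1] = z_1
entry J[1][1] = 4.7321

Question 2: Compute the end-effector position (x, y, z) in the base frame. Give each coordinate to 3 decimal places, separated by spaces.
-4.464 5.196 -1.732

after link 1: o_1 = (0.0000, 1.0000, 3.0000)
after link 2: o_2 = (0.0000, 1.0000, 3.0000)
after link 3: o_3 = (-3.4641, 2.5981, -0.2321)
after link 4: o_4 = (-4.4641, 5.1962, -1.7321)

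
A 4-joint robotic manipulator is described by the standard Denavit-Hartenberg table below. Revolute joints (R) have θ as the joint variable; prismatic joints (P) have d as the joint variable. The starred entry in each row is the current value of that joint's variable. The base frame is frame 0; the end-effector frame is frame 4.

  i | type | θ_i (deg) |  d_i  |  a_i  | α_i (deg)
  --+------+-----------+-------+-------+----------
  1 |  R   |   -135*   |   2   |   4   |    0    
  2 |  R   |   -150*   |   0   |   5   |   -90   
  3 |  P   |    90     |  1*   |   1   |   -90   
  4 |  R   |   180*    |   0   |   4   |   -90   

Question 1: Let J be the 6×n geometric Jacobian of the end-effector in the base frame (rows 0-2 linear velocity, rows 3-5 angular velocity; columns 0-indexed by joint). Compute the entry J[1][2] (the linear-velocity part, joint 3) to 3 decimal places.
prismatic axis z_2 = (-0.9659,0.2588,0.0000)
J_v[:, 2] = z_2; J_ω[:, 2] = (0,0,0)
entry J[1][2] = 0.2588

0.259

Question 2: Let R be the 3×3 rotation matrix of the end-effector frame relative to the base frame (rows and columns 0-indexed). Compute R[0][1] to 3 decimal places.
0.259

End-effector y-axis (col 1 of R) = (0.2588,0.9659,0.0000)
R[0][1] = 0.2588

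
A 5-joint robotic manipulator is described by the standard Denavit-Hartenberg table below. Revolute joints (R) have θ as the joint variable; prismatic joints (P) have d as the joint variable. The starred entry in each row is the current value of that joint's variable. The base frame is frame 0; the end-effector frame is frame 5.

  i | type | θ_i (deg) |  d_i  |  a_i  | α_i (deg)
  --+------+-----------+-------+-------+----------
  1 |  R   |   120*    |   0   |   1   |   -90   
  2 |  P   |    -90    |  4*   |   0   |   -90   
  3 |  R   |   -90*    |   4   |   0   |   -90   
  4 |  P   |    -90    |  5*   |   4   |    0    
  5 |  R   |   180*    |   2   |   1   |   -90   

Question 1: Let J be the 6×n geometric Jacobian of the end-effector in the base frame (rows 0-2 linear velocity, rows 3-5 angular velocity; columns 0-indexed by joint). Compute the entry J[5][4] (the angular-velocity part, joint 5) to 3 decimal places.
axis z_4 = (0.0000,0.0000,1.0000); lever o_n−o_4 = (0.5000,-0.8660,2.0000)
cross product → J_v[:, 4] = (0.8660,0.5000,-0.0000)
J_ω[:, 4] = z_4
entry J[5][4] = 1.0000

1.000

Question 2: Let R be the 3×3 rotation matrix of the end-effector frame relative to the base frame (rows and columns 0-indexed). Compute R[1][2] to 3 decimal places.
0.500

End-effector z-axis (col 2 of R) = (0.8660,0.5000,-0.0000)
R[1][2] = 0.5000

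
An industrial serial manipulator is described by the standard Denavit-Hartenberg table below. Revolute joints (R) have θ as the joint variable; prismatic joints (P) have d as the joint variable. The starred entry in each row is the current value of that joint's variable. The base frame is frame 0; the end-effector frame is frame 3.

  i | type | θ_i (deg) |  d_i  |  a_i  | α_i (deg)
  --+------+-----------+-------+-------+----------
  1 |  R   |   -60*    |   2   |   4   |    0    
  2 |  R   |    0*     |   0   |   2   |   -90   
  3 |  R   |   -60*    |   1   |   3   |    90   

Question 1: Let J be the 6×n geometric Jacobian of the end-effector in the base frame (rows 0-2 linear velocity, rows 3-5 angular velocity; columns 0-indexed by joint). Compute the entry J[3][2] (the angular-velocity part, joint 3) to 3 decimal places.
0.866

axis z_2 = (0.8660,0.5000,0.0000); lever o_n−o_2 = (1.6160,-0.7990,2.5981)
cross product → J_v[:, 2] = (1.2990,-2.2500,-1.5000)
J_ω[:, 2] = z_2
entry J[3][2] = 0.8660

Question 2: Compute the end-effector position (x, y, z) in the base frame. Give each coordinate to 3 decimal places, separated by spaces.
after link 1: o_1 = (2.0000, -3.4641, 2.0000)
after link 2: o_2 = (3.0000, -5.1962, 2.0000)
after link 3: o_3 = (4.6160, -5.9952, 4.5981)

4.616 -5.995 4.598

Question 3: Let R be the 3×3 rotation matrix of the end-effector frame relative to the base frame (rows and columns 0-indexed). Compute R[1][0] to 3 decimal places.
End-effector x-axis (col 0 of R) = (0.2500,-0.4330,0.8660)
R[1][0] = -0.4330

-0.433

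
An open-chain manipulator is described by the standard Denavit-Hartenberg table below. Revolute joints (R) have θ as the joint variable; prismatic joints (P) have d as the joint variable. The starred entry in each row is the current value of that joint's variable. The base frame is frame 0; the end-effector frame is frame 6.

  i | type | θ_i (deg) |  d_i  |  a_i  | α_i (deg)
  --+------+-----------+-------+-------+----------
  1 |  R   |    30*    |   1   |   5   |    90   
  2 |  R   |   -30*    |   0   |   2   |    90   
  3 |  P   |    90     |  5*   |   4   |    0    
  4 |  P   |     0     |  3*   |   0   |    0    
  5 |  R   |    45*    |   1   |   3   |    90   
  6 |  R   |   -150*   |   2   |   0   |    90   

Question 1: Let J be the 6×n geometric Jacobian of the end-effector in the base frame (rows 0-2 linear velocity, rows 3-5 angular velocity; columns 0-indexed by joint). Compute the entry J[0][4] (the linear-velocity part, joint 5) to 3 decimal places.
-3.005

axis z_4 = (-0.4330,-0.2500,-0.8660); lever o_n−o_4 = (0.8044,-3.6180,-0.5125)
cross product → J_v[:, 4] = (-3.0052,-0.9186,1.7678)
J_ω[:, 4] = z_4
entry J[0][4] = -3.0052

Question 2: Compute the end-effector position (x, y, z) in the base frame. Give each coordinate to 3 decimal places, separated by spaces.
after link 1: o_1 = (4.3301, 2.5000, 1.0000)
after link 2: o_2 = (5.8301, 3.3660, 0.0000)
after link 3: o_3 = (5.6651, -1.3481, -4.3301)
after link 4: o_4 = (4.3660, -2.0981, -6.9282)
after link 5: o_5 = (3.4027, -5.1038, -6.7336)
after link 6: o_6 = (5.1704, -5.7161, -7.4407)

5.170 -5.716 -7.441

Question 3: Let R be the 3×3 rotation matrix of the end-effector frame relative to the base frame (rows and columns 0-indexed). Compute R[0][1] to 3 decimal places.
0.884

End-effector y-axis (col 1 of R) = (0.8839,-0.3062,-0.3536)
R[0][1] = 0.8839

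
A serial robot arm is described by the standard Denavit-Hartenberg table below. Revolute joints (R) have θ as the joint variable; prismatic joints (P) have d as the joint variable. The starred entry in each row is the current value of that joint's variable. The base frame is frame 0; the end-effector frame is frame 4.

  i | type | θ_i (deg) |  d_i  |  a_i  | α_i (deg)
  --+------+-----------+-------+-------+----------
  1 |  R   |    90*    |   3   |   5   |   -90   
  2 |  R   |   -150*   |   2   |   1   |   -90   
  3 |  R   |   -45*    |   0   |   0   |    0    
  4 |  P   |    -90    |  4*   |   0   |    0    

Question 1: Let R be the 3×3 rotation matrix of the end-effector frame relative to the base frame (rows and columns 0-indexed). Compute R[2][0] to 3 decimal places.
-0.354

End-effector x-axis (col 0 of R) = (-0.7071,0.6124,-0.3536)
R[2][0] = -0.3536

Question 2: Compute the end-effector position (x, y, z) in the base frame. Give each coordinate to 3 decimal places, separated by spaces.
after link 1: o_1 = (0.0000, 5.0000, 3.0000)
after link 2: o_2 = (-2.0000, 4.1340, 3.5000)
after link 3: o_3 = (-2.0000, 4.1340, 3.5000)
after link 4: o_4 = (-2.0000, 6.1340, 6.9641)

-2.000 6.134 6.964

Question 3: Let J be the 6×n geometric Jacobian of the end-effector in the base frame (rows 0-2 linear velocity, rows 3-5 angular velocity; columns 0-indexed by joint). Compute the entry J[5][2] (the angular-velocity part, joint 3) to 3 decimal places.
0.866

axis z_2 = (0.0000,0.5000,0.8660); lever o_n−o_2 = (0.0000,2.0000,3.4641)
cross product → J_v[:, 2] = (0.0000,-0.0000,0.0000)
J_ω[:, 2] = z_2
entry J[5][2] = 0.8660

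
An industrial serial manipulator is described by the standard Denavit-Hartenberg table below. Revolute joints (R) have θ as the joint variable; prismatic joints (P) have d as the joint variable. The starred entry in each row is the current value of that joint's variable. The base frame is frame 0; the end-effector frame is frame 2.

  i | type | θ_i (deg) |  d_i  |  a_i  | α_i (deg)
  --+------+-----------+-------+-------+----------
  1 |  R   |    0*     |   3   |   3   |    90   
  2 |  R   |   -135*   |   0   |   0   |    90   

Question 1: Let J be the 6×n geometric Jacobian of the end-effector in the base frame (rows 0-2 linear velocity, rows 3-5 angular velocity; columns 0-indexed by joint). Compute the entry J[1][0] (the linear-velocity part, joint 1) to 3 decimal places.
3.000

axis z_0 = ẑ; lever o_n−o_0 = (3.0000,0.0000,3.0000)
cross product → J_v[:, 0] = (0.0000,3.0000,0.0000)
J_ω[:, 0] = z_0
entry J[1][0] = 3.0000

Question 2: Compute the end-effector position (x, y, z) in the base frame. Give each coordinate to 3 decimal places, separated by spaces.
after link 1: o_1 = (3.0000, 0.0000, 3.0000)
after link 2: o_2 = (3.0000, 0.0000, 3.0000)

3.000 0.000 3.000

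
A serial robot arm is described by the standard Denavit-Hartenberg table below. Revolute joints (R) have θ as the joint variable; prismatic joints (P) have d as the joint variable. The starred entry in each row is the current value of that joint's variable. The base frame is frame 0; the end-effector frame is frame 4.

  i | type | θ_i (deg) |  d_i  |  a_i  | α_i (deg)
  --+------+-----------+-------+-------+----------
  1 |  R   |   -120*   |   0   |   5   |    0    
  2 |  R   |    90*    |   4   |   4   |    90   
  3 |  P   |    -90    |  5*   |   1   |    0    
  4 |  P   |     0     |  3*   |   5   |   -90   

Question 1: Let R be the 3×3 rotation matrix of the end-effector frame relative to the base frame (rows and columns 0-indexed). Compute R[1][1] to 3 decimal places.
End-effector y-axis (col 1 of R) = (0.5000,0.8660,-0.0000)
R[1][1] = 0.8660

0.866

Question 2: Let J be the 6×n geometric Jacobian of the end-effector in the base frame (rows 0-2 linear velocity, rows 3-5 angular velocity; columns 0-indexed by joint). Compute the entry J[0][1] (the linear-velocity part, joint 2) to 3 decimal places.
8.928

axis z_1 = (0.0000,0.0000,1.0000); lever o_n−o_1 = (-0.5359,-8.9282,-2.0000)
cross product → J_v[:, 1] = (8.9282,-0.5359,0.0000)
J_ω[:, 1] = z_1
entry J[0][1] = 8.9282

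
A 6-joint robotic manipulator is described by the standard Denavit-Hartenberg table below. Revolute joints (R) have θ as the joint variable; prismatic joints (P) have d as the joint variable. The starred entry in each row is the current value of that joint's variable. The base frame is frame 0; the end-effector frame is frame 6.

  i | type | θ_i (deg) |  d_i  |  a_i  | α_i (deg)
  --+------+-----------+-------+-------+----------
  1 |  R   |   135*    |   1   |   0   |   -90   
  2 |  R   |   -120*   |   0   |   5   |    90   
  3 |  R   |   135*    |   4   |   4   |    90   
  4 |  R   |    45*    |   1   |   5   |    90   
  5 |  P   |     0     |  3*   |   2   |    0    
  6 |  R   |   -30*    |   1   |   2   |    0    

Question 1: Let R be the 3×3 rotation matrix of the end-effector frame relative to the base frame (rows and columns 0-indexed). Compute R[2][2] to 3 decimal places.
-0.079

End-effector z-axis (col 2 of R) = (-0.9633,0.2562,-0.0795)
R[2][2] = -0.0795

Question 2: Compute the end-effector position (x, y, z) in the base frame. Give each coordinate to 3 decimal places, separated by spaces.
-3.486 -9.517 -6.306

after link 1: o_1 = (0.0000, 0.0000, 1.0000)
after link 2: o_2 = (1.7678, -1.7678, 5.3301)
after link 3: o_3 = (1.2173, -5.2173, 0.8806)
after link 4: o_4 = (0.4807, -9.0162, -2.4398)
after link 5: o_5 = (-2.6040, -9.4671, -4.2513)
after link 6: o_6 = (-3.4859, -9.5170, -6.3055)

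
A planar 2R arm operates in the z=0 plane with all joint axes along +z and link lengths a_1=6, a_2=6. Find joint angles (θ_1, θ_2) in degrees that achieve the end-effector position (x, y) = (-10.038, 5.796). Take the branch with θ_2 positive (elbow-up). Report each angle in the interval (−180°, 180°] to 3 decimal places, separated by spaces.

cos θ_2 = (134.3551−6²−6²)/(2·6·6) = 0.8660; θ_2 = 29.9980° (elbow-up)
β = atan2(5.7960,-10.0380) = 149.9976°; ψ = atan2(2.9998,11.1963) = 14.9990°
θ_1 = β − ψ = 134.9986°

134.999 29.998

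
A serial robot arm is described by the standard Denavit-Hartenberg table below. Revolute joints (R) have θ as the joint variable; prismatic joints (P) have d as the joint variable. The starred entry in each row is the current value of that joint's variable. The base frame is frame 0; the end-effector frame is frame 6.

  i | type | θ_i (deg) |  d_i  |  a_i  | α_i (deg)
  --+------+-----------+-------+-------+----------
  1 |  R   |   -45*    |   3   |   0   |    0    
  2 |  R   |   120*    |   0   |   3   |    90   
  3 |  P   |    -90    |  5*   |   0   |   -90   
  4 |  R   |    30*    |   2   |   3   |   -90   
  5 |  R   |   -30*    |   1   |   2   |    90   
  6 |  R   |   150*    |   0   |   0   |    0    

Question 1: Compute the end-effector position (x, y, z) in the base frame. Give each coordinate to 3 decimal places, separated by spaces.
after link 1: o_1 = (0.0000, 0.0000, 3.0000)
after link 2: o_2 = (0.7765, 2.8978, 3.0000)
after link 3: o_3 = (5.6061, 1.6037, 3.0000)
after link 4: o_4 = (4.6748, 3.9238, 0.4019)
after link 5: o_5 = (3.2606, 5.3380, -0.5981)
after link 6: o_6 = (3.2606, 5.3380, -0.5981)

3.261 5.338 -0.598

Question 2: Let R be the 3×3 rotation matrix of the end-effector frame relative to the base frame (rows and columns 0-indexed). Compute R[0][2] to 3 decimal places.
0.466

End-effector z-axis (col 2 of R) = (0.4656,0.7718,0.4330)
R[0][2] = 0.4656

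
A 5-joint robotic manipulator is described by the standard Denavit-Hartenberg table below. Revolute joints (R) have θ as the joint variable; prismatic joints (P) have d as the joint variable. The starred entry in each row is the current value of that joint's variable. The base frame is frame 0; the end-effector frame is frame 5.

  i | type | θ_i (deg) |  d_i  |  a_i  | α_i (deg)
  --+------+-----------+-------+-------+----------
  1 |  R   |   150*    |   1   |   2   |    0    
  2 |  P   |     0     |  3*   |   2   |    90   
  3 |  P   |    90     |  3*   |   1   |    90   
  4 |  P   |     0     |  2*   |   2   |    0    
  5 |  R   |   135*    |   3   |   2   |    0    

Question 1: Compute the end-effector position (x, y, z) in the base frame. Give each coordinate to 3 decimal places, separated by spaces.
-5.587 8.323 5.586

after link 1: o_1 = (-1.7321, 1.0000, 1.0000)
after link 2: o_2 = (-3.4641, 2.0000, 4.0000)
after link 3: o_3 = (-1.9641, 4.5981, 5.0000)
after link 4: o_4 = (-3.6962, 5.5981, 7.0000)
after link 5: o_5 = (-5.5871, 8.3228, 5.5858)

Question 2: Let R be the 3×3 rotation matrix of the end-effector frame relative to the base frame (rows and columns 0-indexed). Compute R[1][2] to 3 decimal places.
End-effector z-axis (col 2 of R) = (-0.8660,0.5000,-0.0000)
R[1][2] = 0.5000

0.500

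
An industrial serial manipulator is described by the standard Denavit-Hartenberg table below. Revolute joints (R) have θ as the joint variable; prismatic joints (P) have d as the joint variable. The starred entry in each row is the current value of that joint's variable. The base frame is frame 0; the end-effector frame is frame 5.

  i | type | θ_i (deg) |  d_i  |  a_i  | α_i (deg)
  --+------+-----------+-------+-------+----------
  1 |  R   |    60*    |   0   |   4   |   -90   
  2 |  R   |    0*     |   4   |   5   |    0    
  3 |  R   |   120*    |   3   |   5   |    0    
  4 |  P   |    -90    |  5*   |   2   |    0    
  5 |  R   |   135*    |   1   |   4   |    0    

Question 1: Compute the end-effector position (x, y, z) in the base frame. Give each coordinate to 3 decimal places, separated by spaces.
after link 1: o_1 = (2.0000, 3.4641, 0.0000)
after link 2: o_2 = (1.0359, 9.7942, 0.0000)
after link 3: o_3 = (-2.8122, 9.1292, -4.3301)
after link 4: o_4 = (-6.2763, 13.1292, -5.3301)
after link 5: o_5 = (-9.0742, 10.2831, -6.3654)

-9.074 10.283 -6.365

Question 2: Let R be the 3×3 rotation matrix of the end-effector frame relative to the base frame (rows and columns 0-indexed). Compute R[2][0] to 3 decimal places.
-0.259

End-effector x-axis (col 0 of R) = (-0.4830,-0.8365,-0.2588)
R[2][0] = -0.2588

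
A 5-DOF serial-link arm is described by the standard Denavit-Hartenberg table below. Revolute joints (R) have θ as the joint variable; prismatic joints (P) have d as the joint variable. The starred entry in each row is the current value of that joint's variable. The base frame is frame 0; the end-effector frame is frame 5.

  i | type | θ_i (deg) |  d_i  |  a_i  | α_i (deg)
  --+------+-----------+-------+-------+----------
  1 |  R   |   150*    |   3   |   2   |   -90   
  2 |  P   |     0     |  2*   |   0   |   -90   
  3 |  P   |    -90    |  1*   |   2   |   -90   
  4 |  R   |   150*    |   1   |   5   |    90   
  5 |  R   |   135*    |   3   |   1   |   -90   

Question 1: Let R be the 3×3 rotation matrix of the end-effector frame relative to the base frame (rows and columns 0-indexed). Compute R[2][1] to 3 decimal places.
-0.866

End-effector y-axis (col 1 of R) = (0.2500,0.4330,-0.8660)
R[2][1] = -0.8660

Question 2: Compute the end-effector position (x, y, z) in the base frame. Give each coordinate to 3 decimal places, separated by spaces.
-4.102 0.310 6.745

after link 1: o_1 = (-1.7321, 1.0000, 3.0000)
after link 2: o_2 = (-2.7321, -0.7321, 3.0000)
after link 3: o_3 = (-3.7321, -2.4641, 2.0000)
after link 4: o_4 = (-2.4330, 1.7859, 4.5000)
after link 5: o_5 = (-4.1016, 0.3101, 6.7445)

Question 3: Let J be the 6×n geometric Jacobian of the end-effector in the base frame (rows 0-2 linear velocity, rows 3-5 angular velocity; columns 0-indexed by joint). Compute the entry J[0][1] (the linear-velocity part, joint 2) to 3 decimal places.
-0.500

prismatic axis z_1 = (-0.5000,-0.8660,0.0000)
J_v[:, 1] = z_1; J_ω[:, 1] = (0,0,0)
entry J[0][1] = -0.5000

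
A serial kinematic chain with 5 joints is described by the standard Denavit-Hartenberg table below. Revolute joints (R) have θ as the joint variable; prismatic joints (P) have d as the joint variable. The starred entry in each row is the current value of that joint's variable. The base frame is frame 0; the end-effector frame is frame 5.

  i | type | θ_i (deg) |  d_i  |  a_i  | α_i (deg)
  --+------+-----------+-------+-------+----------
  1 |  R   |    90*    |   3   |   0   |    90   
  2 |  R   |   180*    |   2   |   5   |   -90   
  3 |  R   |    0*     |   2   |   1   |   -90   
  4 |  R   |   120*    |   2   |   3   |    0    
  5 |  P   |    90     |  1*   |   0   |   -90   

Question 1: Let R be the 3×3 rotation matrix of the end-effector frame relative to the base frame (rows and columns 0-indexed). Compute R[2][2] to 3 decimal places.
End-effector z-axis (col 2 of R) = (0.0000,-0.5000,-0.8660)
R[2][2] = -0.8660

-0.866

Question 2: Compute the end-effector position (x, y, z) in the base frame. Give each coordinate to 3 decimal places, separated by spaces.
-1.000 -4.500 3.598

after link 1: o_1 = (0.0000, 0.0000, 3.0000)
after link 2: o_2 = (2.0000, -5.0000, 3.0000)
after link 3: o_3 = (2.0000, -6.0000, 1.0000)
after link 4: o_4 = (-0.0000, -4.5000, 3.5981)
after link 5: o_5 = (-1.0000, -4.5000, 3.5981)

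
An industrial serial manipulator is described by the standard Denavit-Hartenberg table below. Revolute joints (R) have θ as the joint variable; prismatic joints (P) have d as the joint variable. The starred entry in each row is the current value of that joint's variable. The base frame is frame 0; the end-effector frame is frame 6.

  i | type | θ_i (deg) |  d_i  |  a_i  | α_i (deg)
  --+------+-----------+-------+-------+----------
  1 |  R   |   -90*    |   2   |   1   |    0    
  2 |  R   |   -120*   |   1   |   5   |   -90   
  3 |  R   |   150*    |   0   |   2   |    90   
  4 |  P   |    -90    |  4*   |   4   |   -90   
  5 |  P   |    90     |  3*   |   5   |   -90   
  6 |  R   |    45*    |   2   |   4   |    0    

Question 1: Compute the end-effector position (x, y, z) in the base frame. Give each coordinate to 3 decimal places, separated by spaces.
after link 1: o_1 = (0.0000, -1.0000, 2.0000)
after link 2: o_2 = (-4.3301, 1.5000, 3.0000)
after link 3: o_3 = (-2.8301, 0.6340, 2.0000)
after link 4: o_4 = (-2.5622, 5.0981, -1.4641)
after link 5: o_5 = (1.8529, 2.5490, 1.3660)
after link 6: o_6 = (-0.0437, 1.3346, 5.2297)

-0.044 1.335 5.230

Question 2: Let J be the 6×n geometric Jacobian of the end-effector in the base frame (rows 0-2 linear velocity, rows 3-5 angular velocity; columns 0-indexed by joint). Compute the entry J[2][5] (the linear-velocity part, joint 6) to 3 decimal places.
axis z_5 = (-0.5000,-0.8660,0.0000); lever o_n−o_5 = (-1.8966,-1.2144,3.8637)
cross product → J_v[:, 5] = (-3.3461,1.9319,-1.0353)
J_ω[:, 5] = z_5
entry J[2][5] = -1.0353

-1.035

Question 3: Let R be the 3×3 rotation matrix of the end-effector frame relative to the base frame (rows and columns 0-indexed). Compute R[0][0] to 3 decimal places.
-0.224

End-effector x-axis (col 0 of R) = (-0.2241,0.1294,0.9659)
R[0][0] = -0.2241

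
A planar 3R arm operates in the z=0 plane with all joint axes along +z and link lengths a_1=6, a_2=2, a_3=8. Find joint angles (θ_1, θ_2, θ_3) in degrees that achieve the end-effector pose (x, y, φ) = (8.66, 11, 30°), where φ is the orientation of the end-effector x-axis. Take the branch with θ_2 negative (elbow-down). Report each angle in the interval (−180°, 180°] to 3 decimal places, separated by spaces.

90.002 -60.002 -0.000

wrist centre = target − a_3·(cos φ, sin φ) = (1.7318, 7.0000)
cos θ_2 = (51.9991−6²−2²)/(2·6·2) = 0.5000; θ_2 = -60.0024° (elbow-down)
β = atan2(7.0000,1.7318) = 76.1041°; ψ = atan2(-1.7321,6.9999) = -13.8984°
θ_1 = β − ψ = 90.0024°
θ_3 = φ − θ_1 − θ_2 = -0.0000° (wrapped to (-180°,180°])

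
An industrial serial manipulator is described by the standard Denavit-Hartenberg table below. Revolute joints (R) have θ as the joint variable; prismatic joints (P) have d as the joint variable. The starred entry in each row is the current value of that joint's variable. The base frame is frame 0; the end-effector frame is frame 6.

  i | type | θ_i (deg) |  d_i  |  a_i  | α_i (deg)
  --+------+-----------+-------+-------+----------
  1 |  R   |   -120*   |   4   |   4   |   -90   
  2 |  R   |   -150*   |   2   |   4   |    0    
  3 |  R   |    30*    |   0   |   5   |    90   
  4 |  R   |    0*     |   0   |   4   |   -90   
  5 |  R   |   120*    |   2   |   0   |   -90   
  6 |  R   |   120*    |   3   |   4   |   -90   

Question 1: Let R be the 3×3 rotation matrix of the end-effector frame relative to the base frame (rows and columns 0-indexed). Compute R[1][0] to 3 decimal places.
0.866

End-effector x-axis (col 0 of R) = (-0.5000,0.8660,-0.0000)
R[1][0] = 0.8660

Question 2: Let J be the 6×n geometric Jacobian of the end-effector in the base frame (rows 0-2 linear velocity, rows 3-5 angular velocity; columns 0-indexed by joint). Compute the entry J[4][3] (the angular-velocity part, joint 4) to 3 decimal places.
axis z_3 = (0.4330,0.7500,-0.5000); lever o_n−o_3 = (0.7321,4.1962,0.4641)
cross product → J_v[:, 3] = (2.4462,-0.5670,1.2679)
J_ω[:, 3] = z_3
entry J[4][3] = 0.7500

0.750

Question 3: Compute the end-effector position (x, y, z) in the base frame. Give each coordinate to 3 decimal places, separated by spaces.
3.446 4.897 10.794

after link 1: o_1 = (-2.0000, -3.4641, 4.0000)
after link 2: o_2 = (1.4641, -1.4641, 6.0000)
after link 3: o_3 = (2.7141, 0.7010, 10.3301)
after link 4: o_4 = (3.7141, 2.4330, 13.7942)
after link 5: o_5 = (5.4462, 1.4330, 13.7942)
after link 6: o_6 = (3.4462, 4.8971, 10.7942)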